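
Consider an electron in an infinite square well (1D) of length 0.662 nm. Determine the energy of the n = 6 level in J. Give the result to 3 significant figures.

E_6 = 4.95×10^-18 J

For an infinite well E_n = n²h²/(8m_eL²), so E_1 = h²/(8m_eL²) = (6.626×10^-34)²/(8·9.109×10^-31·(6.62×10^-10 m)²) = 1.375×10^-19 J.
Then E_6 = 6²·E_1 = 36·1.375×10^-19 J = 4.95×10^-18 J.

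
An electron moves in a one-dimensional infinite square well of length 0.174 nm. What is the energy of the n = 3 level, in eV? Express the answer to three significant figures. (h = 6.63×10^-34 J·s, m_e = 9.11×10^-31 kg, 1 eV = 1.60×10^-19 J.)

E_3 = 112 eV

For an infinite well E_n = n²h²/(8m_eL²), so E_1 = h²/(8m_eL²) = (6.63×10^-34)²/(8·9.11×10^-31·(1.74×10^-10 m)²) = 1.992×10^-18 J.
Then E_3 = 3²·E_1 = 9·1.992×10^-18 J = 1.793×10^-17 J.
Converting, E_3 = 1.793×10^-17 J / (1.60×10^-19 J/eV) = 112 eV.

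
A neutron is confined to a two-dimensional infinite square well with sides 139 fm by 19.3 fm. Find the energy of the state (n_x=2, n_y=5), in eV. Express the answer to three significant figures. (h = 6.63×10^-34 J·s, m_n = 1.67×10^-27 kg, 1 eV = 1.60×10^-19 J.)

E = 1.38×10^7 eV

For a 2D rectangular well E = (h²/8m_n)·Σ n_i²/L_i² = (6.63×10^-34)²/(8·1.67×10^-27) · [2²/(139 fm)² + 5²/(19.3 fm)²].
Evaluating gives E = 2.215×10^-12 J = 1.38×10^7 eV.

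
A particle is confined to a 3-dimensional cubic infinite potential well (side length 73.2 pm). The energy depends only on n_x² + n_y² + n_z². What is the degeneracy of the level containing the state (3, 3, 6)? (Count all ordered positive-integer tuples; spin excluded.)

degeneracy = 12

The level has n_x² + n_y² + n_z² = 54. The ordered positive-integer solutions are (1, 2, 7), (1, 7, 2), (2, 1, 7), (2, 5, 5), (2, 7, 1), (3, 3, 6), (3, 6, 3), (5, 2, 5), (5, 5, 2), (6, 3, 3), (7, 1, 2), (7, 2, 1).
That gives 12 states.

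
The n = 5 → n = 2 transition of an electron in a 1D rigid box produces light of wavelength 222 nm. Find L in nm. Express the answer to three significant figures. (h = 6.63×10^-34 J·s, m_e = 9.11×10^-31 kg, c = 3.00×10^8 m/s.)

L = 1.19 nm

The photon carries ΔE = hc/λ = 6.63×10^-34·3.00×10^8/2.22×10^-7 m = 8.959×10^-19 J.
Since ΔE = (5² − 2²)E_1, E_1 = 4.266×10^-20 J, and L = h/√(8m_eE_1) = 1.19×10^-9 m = 1.19 nm.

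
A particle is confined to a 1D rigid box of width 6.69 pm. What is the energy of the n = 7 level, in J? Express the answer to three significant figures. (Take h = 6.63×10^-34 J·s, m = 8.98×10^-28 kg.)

For an infinite well E_n = n²h²/(8mL²), so E_1 = h²/(8mL²) = (6.63×10^-34)²/(8·8.98×10^-28·(6.69×10^-12 m)²) = 1.367×10^-18 J.
Then E_7 = 7²·E_1 = 49·1.367×10^-18 J = 6.70×10^-17 J.

E_7 = 6.70×10^-17 J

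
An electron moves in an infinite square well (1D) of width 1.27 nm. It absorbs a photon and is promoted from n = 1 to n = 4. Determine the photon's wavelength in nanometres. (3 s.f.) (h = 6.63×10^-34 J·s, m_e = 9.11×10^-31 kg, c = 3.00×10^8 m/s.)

λ = 355 nm

E_1 = h²/(8m_eL²) = 3.739×10^-20 J, so ΔE = (4² − 1²)E_1 = 5.609×10^-19 J.
λ = hc/ΔE = (6.63×10^-34·3.00×10^8)/5.609×10^-19 = 3.55×10^-7 m = 355 nm.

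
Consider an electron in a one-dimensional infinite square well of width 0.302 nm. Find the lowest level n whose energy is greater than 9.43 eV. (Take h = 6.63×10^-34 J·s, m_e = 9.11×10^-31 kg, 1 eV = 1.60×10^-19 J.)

n = 2

E_1 = h²/(8m_eL²) = 6.613×10^-19 J = 4.133 eV.
Need n² > 9.43/4.133 = 2.282, i.e. n > 1.511.
The smallest integer satisfying this is n = 2.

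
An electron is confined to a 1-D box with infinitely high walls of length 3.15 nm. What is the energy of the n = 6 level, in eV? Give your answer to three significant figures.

For an infinite well E_n = n²h²/(8m_eL²), so E_1 = h²/(8m_eL²) = (6.626×10^-34)²/(8·9.109×10^-31·(3.15×10^-9 m)²) = 6.072×10^-21 J.
Then E_6 = 6²·E_1 = 36·6.072×10^-21 J = 2.186×10^-19 J.
Converting, E_6 = 2.186×10^-19 J / (1.602×10^-19 J/eV) = 1.36 eV.

E_6 = 1.36 eV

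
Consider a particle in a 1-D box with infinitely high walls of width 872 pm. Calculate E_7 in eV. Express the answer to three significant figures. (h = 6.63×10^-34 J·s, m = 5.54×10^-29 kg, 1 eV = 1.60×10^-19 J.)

For an infinite well E_n = n²h²/(8mL²), so E_1 = h²/(8mL²) = (6.63×10^-34)²/(8·5.54×10^-29·(8.72×10^-10 m)²) = 1.304×10^-21 J.
Then E_7 = 7²·E_1 = 49·1.304×10^-21 J = 6.390×10^-20 J.
Converting, E_7 = 6.390×10^-20 J / (1.60×10^-19 J/eV) = 0.399 eV.

E_7 = 0.399 eV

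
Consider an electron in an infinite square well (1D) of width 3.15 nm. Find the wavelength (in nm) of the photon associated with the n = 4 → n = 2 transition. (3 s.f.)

λ = 2.73×10^3 nm

E_1 = h²/(8m_eL²) = 6.072×10^-21 J, so ΔE = (4² − 2²)E_1 = 7.286×10^-20 J.
λ = hc/ΔE = (6.626×10^-34·2.998×10^8)/7.286×10^-20 = 2.73×10^-6 m = 2.73×10^3 nm.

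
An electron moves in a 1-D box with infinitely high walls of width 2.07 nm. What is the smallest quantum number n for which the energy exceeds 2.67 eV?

E_1 = h²/(8m_eL²) = 1.406×10^-20 J = 0.08777 eV.
Need n² > 2.67/0.08777 = 30.42, i.e. n > 5.515.
The smallest integer satisfying this is n = 6.

n = 6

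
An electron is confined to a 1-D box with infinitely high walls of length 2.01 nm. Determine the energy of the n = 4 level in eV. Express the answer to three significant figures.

For an infinite well E_n = n²h²/(8m_eL²), so E_1 = h²/(8m_eL²) = (6.626×10^-34)²/(8·9.109×10^-31·(2.01×10^-9 m)²) = 1.491×10^-20 J.
Then E_4 = 4²·E_1 = 16·1.491×10^-20 J = 2.386×10^-19 J.
Converting, E_4 = 2.386×10^-19 J / (1.602×10^-19 J/eV) = 1.49 eV.

E_4 = 1.49 eV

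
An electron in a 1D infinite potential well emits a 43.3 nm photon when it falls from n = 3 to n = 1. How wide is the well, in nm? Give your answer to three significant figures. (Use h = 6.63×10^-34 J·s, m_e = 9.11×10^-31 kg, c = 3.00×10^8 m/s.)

The photon carries ΔE = hc/λ = 6.63×10^-34·3.00×10^8/4.33×10^-8 m = 4.594×10^-18 J.
Since ΔE = (3² − 1²)E_1, E_1 = 5.743×10^-19 J, and L = h/√(8m_eE_1) = 3.24×10^-10 m = 0.324 nm.

L = 0.324 nm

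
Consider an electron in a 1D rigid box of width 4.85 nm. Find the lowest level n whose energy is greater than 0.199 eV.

E_1 = h²/(8m_eL²) = 2.561×10^-21 J = 0.01599 eV.
Need n² > 0.199/0.01599 = 12.45, i.e. n > 3.528.
The smallest integer satisfying this is n = 4.

n = 4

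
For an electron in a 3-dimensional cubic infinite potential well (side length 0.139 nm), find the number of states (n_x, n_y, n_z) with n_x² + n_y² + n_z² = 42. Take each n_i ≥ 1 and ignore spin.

The level has n_x² + n_y² + n_z² = 42. The ordered positive-integer solutions are (1, 4, 5), (1, 5, 4), (4, 1, 5), (4, 5, 1), (5, 1, 4), (5, 4, 1).
That gives 6 states.

degeneracy = 6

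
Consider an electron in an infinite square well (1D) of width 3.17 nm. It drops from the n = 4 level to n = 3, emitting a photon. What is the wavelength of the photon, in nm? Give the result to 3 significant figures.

λ = 4.73×10^3 nm

E_1 = h²/(8m_eL²) = 5.995×10^-21 J, so ΔE = (4² − 3²)E_1 = 4.197×10^-20 J.
λ = hc/ΔE = (6.626×10^-34·2.998×10^8)/4.197×10^-20 = 4.73×10^-6 m = 4.73×10^3 nm.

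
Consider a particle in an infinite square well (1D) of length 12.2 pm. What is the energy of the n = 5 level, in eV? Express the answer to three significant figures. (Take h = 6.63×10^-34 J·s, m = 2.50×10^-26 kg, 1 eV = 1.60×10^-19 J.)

For an infinite well E_n = n²h²/(8mL²), so E_1 = h²/(8mL²) = (6.63×10^-34)²/(8·2.50×10^-26·(1.22×10^-11 m)²) = 1.477×10^-20 J.
Then E_5 = 5²·E_1 = 25·1.477×10^-20 J = 3.693×10^-19 J.
Converting, E_5 = 3.693×10^-19 J / (1.60×10^-19 J/eV) = 2.31 eV.

E_5 = 2.31 eV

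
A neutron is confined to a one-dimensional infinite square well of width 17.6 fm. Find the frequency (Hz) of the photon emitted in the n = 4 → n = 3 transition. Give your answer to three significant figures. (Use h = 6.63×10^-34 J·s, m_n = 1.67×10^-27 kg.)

E_1 = h²/(8m_nL²) = 1.062×10^-13 J and ΔE = (4² − 3²)E_1 = 7.434×10^-13 J.
f = ΔE/h = 7.434×10^-13/6.63×10^-34 = 1.12×10^21 Hz.

f = 1.12×10^21 Hz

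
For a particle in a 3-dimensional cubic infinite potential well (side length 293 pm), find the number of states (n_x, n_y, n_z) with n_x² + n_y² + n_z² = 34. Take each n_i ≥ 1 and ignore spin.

degeneracy = 3

The level has n_x² + n_y² + n_z² = 34. The ordered positive-integer solutions are (3, 3, 4), (3, 4, 3), (4, 3, 3).
That gives 3 states.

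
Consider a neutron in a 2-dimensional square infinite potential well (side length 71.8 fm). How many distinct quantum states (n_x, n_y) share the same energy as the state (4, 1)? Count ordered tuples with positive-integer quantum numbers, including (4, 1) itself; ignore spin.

The level has n_x² + n_y² = 17. The ordered positive-integer solutions are (1, 4), (4, 1).
That gives 2 states.

degeneracy = 2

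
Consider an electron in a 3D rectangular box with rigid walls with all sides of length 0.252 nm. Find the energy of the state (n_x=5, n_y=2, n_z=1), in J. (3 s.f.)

E = 2.85×10^-17 J

For a 3D rectangular well E = (h²/8m_e)·Σ n_i²/L_i² = (6.626×10^-34)²/(8·9.109×10^-31) · [5²/(0.252 nm)² + 2²/(0.252 nm)² + 1²/(0.252 nm)²].
Evaluating gives E = 2.85×10^-17 J.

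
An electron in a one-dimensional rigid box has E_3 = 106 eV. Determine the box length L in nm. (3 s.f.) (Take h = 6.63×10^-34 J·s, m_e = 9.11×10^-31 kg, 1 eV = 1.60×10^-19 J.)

L = 0.179 nm

From E_n = n²h²/(8m_eL²), L = n·h/√(8m_eE_n).
E_3 = 106 eV = 1.696×10^-17 J, so L = 3·6.63×10^-34/√(8·9.11×10^-31·1.696×10^-17) = 1.79×10^-10 m = 0.179 nm.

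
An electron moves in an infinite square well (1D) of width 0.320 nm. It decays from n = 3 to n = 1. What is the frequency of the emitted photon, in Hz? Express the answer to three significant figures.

E_1 = h²/(8m_eL²) = 5.884×10^-19 J and ΔE = (3² − 1²)E_1 = 4.707×10^-18 J.
f = ΔE/h = 4.707×10^-18/6.626×10^-34 = 7.10×10^15 Hz.

f = 7.10×10^15 Hz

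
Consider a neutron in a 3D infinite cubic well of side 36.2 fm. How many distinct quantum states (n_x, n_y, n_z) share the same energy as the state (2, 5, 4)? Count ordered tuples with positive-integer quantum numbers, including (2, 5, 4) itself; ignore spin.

The level has n_x² + n_y² + n_z² = 45. The ordered positive-integer solutions are (2, 4, 5), (2, 5, 4), (4, 2, 5), (4, 5, 2), (5, 2, 4), (5, 4, 2).
That gives 6 states.

degeneracy = 6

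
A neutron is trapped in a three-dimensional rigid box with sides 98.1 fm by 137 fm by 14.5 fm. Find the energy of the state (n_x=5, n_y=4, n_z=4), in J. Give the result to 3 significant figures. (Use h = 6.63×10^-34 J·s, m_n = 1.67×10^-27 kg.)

E = 2.62×10^-12 J

For a 3D rectangular well E = (h²/8m_n)·Σ n_i²/L_i² = (6.63×10^-34)²/(8·1.67×10^-27) · [5²/(98.1 fm)² + 4²/(137 fm)² + 4²/(14.5 fm)²].
Evaluating gives E = 2.62×10^-12 J.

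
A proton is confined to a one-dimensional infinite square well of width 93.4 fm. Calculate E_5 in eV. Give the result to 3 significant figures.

E_5 = 5.87×10^5 eV

For an infinite well E_n = n²h²/(8m_pL²), so E_1 = h²/(8m_pL²) = (6.626×10^-34)²/(8·1.673×10^-27·(9.34×10^-14 m)²) = 3.760×10^-15 J.
Then E_5 = 5²·E_1 = 25·3.760×10^-15 J = 9.400×10^-14 J.
Converting, E_5 = 9.400×10^-14 J / (1.602×10^-19 J/eV) = 5.87×10^5 eV.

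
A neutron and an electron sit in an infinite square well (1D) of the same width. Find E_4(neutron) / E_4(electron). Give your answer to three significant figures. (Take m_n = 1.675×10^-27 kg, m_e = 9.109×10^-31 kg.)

E_n ∝ 1/m at fixed n and L, so the ratio is m_e/m_n = 9.109×10^-31/1.675×10^-27 = 5.44×10^-4.

5.44×10^-4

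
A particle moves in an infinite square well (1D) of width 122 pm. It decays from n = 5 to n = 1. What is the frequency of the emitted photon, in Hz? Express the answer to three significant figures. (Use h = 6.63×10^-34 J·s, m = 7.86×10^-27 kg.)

f = 1.70×10^13 Hz

E_1 = h²/(8mL²) = 4.697×10^-22 J and ΔE = (5² − 1²)E_1 = 1.127×10^-20 J.
f = ΔE/h = 1.127×10^-20/6.63×10^-34 = 1.70×10^13 Hz.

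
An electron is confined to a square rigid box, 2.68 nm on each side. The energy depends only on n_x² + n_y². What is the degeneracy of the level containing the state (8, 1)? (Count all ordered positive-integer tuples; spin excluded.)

degeneracy = 4

The level has n_x² + n_y² = 65. The ordered positive-integer solutions are (1, 8), (4, 7), (7, 4), (8, 1).
That gives 4 states.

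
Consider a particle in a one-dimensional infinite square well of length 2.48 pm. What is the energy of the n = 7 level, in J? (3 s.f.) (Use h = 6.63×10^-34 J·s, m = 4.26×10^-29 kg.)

For an infinite well E_n = n²h²/(8mL²), so E_1 = h²/(8mL²) = (6.63×10^-34)²/(8·4.26×10^-29·(2.48×10^-12 m)²) = 2.097×10^-16 J.
Then E_7 = 7²·E_1 = 49·2.097×10^-16 J = 1.03×10^-14 J.

E_7 = 1.03×10^-14 J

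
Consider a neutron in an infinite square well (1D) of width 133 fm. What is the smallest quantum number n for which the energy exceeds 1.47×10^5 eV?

E_1 = h²/(8m_nL²) = 1.852×10^-15 J = 1.156×10^4 eV.
Need n² > 1.47×10^5/1.156×10^4 = 12.72, i.e. n > 3.567.
The smallest integer satisfying this is n = 4.

n = 4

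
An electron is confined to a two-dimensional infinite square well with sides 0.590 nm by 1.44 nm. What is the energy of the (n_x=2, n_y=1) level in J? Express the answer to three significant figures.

For a 2D rectangular well E = (h²/8m_e)·Σ n_i²/L_i² = (6.626×10^-34)²/(8·9.109×10^-31) · [2²/(0.590 nm)² + 1²/(1.44 nm)²].
Evaluating gives E = 7.21×10^-19 J.

E = 7.21×10^-19 J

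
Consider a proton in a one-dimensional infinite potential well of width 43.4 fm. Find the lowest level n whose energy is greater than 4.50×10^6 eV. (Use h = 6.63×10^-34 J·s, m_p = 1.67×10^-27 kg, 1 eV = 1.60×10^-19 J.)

n = 7

E_1 = h²/(8m_pL²) = 1.747×10^-14 J = 1.092×10^5 eV.
Need n² > 4.50×10^6/1.092×10^5 = 41.21, i.e. n > 6.420.
The smallest integer satisfying this is n = 7.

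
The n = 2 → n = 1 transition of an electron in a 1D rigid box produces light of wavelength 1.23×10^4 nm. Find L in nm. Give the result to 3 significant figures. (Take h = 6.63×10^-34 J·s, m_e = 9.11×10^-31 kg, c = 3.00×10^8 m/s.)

The photon carries ΔE = hc/λ = 6.63×10^-34·3.00×10^8/1.23×10^-5 m = 1.617×10^-20 J.
Since ΔE = (2² − 1²)E_1, E_1 = 5.390×10^-21 J, and L = h/√(8m_eE_1) = 3.35×10^-9 m = 3.35 nm.

L = 3.35 nm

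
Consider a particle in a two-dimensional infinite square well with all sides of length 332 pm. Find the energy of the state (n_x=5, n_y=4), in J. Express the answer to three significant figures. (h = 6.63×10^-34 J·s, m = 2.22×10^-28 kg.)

E = 9.21×10^-20 J

For a 2D rectangular well E = (h²/8m)·Σ n_i²/L_i² = (6.63×10^-34)²/(8·2.22×10^-28) · [5²/(332 pm)² + 4²/(332 pm)²].
Evaluating gives E = 9.21×10^-20 J.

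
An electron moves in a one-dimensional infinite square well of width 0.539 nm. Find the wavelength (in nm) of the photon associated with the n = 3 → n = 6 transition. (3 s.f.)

λ = 35.5 nm

E_1 = h²/(8m_eL²) = 2.074×10^-19 J, so ΔE = (6² − 3²)E_1 = 5.600×10^-18 J.
λ = hc/ΔE = (6.626×10^-34·2.998×10^8)/5.600×10^-18 = 3.55×10^-8 m = 35.5 nm.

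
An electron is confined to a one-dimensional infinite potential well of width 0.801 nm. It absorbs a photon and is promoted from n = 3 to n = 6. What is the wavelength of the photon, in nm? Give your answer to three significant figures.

λ = 78.4 nm

E_1 = h²/(8m_eL²) = 9.390×10^-20 J, so ΔE = (6² − 3²)E_1 = 2.535×10^-18 J.
λ = hc/ΔE = (6.626×10^-34·2.998×10^8)/2.535×10^-18 = 7.84×10^-8 m = 78.4 nm.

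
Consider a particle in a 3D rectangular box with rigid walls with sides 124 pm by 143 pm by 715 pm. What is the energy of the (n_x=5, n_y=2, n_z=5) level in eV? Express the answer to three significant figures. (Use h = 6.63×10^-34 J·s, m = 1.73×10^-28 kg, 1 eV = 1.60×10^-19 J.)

For a 3D rectangular well E = (h²/8m)·Σ n_i²/L_i² = (6.63×10^-34)²/(8·1.73×10^-28) · [5²/(124 pm)² + 2²/(143 pm)² + 5²/(715 pm)²].
Evaluating gives E = 5.941×10^-19 J = 3.71 eV.

E = 3.71 eV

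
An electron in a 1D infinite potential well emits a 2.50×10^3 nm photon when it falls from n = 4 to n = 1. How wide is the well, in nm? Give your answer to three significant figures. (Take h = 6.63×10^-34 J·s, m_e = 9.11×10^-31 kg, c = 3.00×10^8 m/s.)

L = 3.37 nm

The photon carries ΔE = hc/λ = 6.63×10^-34·3.00×10^8/2.50×10^-6 m = 7.956×10^-20 J.
Since ΔE = (4² − 1²)E_1, E_1 = 5.304×10^-21 J, and L = h/√(8m_eE_1) = 3.37×10^-9 m = 3.37 nm.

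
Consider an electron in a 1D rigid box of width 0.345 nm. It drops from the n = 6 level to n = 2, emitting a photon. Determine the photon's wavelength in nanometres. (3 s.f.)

λ = 12.3 nm

E_1 = h²/(8m_eL²) = 5.062×10^-19 J, so ΔE = (6² − 2²)E_1 = 1.620×10^-17 J.
λ = hc/ΔE = (6.626×10^-34·2.998×10^8)/1.620×10^-17 = 1.23×10^-8 m = 12.3 nm.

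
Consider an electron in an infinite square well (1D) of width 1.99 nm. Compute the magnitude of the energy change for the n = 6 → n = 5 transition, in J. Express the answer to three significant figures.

E_1 = h²/(8m_eL²) = 1.521×10^-20 J.
|ΔE| = |6² − 5²|·E_1 = 11·1.521×10^-20 J = 1.67×10^-19 J.

|ΔE| = 1.67×10^-19 J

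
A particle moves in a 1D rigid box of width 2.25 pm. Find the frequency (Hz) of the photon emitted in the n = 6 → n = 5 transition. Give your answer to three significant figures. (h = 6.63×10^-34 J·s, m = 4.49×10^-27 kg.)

f = 4.01×10^16 Hz

E_1 = h²/(8mL²) = 2.417×10^-18 J and ΔE = (6² − 5²)E_1 = 2.659×10^-17 J.
f = ΔE/h = 2.659×10^-17/6.63×10^-34 = 4.01×10^16 Hz.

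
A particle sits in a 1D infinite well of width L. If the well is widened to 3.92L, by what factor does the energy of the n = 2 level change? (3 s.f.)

E_n ∝ 1/L², so the energy scales by 1/3.92² = 0.0651.

0.0651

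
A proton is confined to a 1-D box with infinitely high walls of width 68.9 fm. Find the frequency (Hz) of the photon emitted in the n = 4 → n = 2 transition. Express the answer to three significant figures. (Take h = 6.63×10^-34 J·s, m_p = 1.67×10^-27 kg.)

E_1 = h²/(8m_pL²) = 6.931×10^-15 J and ΔE = (4² − 2²)E_1 = 8.317×10^-14 J.
f = ΔE/h = 8.317×10^-14/6.63×10^-34 = 1.25×10^20 Hz.

f = 1.25×10^20 Hz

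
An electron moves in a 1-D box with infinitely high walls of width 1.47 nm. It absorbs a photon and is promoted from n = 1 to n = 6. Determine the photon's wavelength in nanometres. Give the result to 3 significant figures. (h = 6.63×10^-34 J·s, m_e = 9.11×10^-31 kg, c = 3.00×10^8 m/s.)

E_1 = h²/(8m_eL²) = 2.791×10^-20 J, so ΔE = (6² − 1²)E_1 = 9.768×10^-19 J.
λ = hc/ΔE = (6.63×10^-34·3.00×10^8)/9.768×10^-19 = 2.04×10^-7 m = 204 nm.

λ = 204 nm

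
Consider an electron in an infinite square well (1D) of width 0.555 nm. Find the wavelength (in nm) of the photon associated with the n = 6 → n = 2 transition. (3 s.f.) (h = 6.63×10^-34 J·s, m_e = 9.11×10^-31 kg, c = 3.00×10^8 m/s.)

E_1 = h²/(8m_eL²) = 1.958×10^-19 J, so ΔE = (6² − 2²)E_1 = 6.266×10^-18 J.
λ = hc/ΔE = (6.63×10^-34·3.00×10^8)/6.266×10^-18 = 3.17×10^-8 m = 31.7 nm.

λ = 31.7 nm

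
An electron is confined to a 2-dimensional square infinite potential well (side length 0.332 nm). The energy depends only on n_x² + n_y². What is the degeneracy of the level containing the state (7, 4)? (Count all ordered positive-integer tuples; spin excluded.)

The level has n_x² + n_y² = 65. The ordered positive-integer solutions are (1, 8), (4, 7), (7, 4), (8, 1).
That gives 4 states.

degeneracy = 4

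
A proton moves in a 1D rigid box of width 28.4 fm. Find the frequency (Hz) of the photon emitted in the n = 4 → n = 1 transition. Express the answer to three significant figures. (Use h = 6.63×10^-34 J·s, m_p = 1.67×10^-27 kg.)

f = 9.23×10^20 Hz

E_1 = h²/(8m_pL²) = 4.079×10^-14 J and ΔE = (4² − 1²)E_1 = 6.119×10^-13 J.
f = ΔE/h = 6.119×10^-13/6.63×10^-34 = 9.23×10^20 Hz.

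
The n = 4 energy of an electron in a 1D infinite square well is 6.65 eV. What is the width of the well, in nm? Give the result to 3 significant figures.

From E_n = n²h²/(8m_eL²), L = n·h/√(8m_eE_n).
E_4 = 6.65 eV = 1.065×10^-18 J, so L = 4·6.626×10^-34/√(8·9.109×10^-31·1.065×10^-18) = 9.51×10^-10 m = 0.951 nm.

L = 0.951 nm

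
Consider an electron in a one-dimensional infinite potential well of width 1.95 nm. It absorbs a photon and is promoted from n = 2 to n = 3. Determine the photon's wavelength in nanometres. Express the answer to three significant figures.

λ = 2.51×10^3 nm

E_1 = h²/(8m_eL²) = 1.584×10^-20 J, so ΔE = (3² − 2²)E_1 = 7.920×10^-20 J.
λ = hc/ΔE = (6.626×10^-34·2.998×10^8)/7.920×10^-20 = 2.51×10^-6 m = 2.51×10^3 nm.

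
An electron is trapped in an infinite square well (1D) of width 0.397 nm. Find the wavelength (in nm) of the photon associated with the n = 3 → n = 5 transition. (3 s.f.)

λ = 32.5 nm

E_1 = h²/(8m_eL²) = 3.823×10^-19 J, so ΔE = (5² − 3²)E_1 = 6.117×10^-18 J.
λ = hc/ΔE = (6.626×10^-34·2.998×10^8)/6.117×10^-18 = 3.25×10^-8 m = 32.5 nm.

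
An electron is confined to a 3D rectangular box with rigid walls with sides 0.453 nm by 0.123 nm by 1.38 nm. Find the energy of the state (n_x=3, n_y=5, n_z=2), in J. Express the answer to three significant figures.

E = 1.02×10^-16 J

For a 3D rectangular well E = (h²/8m_e)·Σ n_i²/L_i² = (6.626×10^-34)²/(8·9.109×10^-31) · [3²/(0.453 nm)² + 5²/(0.123 nm)² + 2²/(1.38 nm)²].
Evaluating gives E = 1.02×10^-16 J.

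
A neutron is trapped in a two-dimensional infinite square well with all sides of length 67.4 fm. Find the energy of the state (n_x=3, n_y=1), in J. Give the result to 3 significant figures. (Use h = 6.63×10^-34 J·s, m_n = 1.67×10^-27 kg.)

E = 7.24×10^-14 J

For a 2D rectangular well E = (h²/8m_n)·Σ n_i²/L_i² = (6.63×10^-34)²/(8·1.67×10^-27) · [3²/(67.4 fm)² + 1²/(67.4 fm)²].
Evaluating gives E = 7.24×10^-14 J.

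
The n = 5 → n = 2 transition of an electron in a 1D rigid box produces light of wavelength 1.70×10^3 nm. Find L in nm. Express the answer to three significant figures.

L = 3.29 nm

The photon carries ΔE = hc/λ = 6.626×10^-34·2.998×10^8/1.70×10^-6 m = 1.169×10^-19 J.
Since ΔE = (5² − 2²)E_1, E_1 = 5.567×10^-21 J, and L = h/√(8m_eE_1) = 3.29×10^-9 m = 3.29 nm.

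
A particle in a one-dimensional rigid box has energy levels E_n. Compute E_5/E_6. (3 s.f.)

E_n ∝ n², so E_5/E_6 = 5²/6² = 25/36 = 0.694.

0.694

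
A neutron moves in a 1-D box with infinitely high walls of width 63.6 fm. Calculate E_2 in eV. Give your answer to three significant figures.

E_2 = 2.02×10^5 eV

For an infinite well E_n = n²h²/(8m_nL²), so E_1 = h²/(8m_nL²) = (6.626×10^-34)²/(8·1.675×10^-27·(6.36×10^-14 m)²) = 8.100×10^-15 J.
Then E_2 = 2²·E_1 = 4·8.100×10^-15 J = 3.240×10^-14 J.
Converting, E_2 = 3.240×10^-14 J / (1.602×10^-19 J/eV) = 2.02×10^5 eV.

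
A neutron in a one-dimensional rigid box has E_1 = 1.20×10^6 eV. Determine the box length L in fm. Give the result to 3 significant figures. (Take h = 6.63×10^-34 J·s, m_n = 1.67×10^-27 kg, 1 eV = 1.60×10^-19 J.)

L = 13.1 fm

From E_n = n²h²/(8m_nL²), L = n·h/√(8m_nE_n).
E_1 = 1.20×10^6 eV = 1.920×10^-13 J, so L = 1·6.63×10^-34/√(8·1.67×10^-27·1.920×10^-13) = 1.31×10^-14 m = 13.1 fm.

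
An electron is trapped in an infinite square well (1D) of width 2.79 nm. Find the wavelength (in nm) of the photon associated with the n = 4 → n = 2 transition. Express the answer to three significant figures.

E_1 = h²/(8m_eL²) = 7.740×10^-21 J, so ΔE = (4² − 2²)E_1 = 9.288×10^-20 J.
λ = hc/ΔE = (6.626×10^-34·2.998×10^8)/9.288×10^-20 = 2.14×10^-6 m = 2.14×10^3 nm.

λ = 2.14×10^3 nm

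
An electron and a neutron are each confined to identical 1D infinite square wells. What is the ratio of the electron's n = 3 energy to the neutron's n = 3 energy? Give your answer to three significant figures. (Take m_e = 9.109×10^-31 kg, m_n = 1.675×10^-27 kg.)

1.84×10^3

E_n ∝ 1/m at fixed n and L, so the ratio is m_n/m_e = 1.675×10^-27/9.109×10^-31 = 1.84×10^3.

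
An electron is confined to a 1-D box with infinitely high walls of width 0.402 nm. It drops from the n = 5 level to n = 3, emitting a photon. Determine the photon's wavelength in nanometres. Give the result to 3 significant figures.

E_1 = h²/(8m_eL²) = 3.728×10^-19 J, so ΔE = (5² − 3²)E_1 = 5.965×10^-18 J.
λ = hc/ΔE = (6.626×10^-34·2.998×10^8)/5.965×10^-18 = 3.33×10^-8 m = 33.3 nm.

λ = 33.3 nm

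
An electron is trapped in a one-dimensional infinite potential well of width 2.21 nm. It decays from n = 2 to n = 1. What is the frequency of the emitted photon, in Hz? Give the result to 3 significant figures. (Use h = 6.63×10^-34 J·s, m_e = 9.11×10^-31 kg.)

f = 5.59×10^13 Hz

E_1 = h²/(8m_eL²) = 1.235×10^-20 J and ΔE = (2² − 1²)E_1 = 3.705×10^-20 J.
f = ΔE/h = 3.705×10^-20/6.63×10^-34 = 5.59×10^13 Hz.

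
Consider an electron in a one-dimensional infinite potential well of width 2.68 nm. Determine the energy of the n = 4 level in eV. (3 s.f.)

E_4 = 0.838 eV

For an infinite well E_n = n²h²/(8m_eL²), so E_1 = h²/(8m_eL²) = (6.626×10^-34)²/(8·9.109×10^-31·(2.68×10^-9 m)²) = 8.388×10^-21 J.
Then E_4 = 4²·E_1 = 16·8.388×10^-21 J = 1.342×10^-19 J.
Converting, E_4 = 1.342×10^-19 J / (1.602×10^-19 J/eV) = 0.838 eV.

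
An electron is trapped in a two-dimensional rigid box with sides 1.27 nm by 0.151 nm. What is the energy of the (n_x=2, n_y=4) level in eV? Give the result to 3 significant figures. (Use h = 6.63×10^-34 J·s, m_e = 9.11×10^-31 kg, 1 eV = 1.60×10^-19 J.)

For a 2D rectangular well E = (h²/8m_e)·Σ n_i²/L_i² = (6.63×10^-34)²/(8·9.11×10^-31) · [2²/(1.27 nm)² + 4²/(0.151 nm)²].
Evaluating gives E = 4.247×10^-17 J = 265 eV.

E = 265 eV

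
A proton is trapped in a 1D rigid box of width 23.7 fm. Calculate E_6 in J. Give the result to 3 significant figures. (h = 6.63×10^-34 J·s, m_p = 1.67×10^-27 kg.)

For an infinite well E_n = n²h²/(8m_pL²), so E_1 = h²/(8m_pL²) = (6.63×10^-34)²/(8·1.67×10^-27·(2.37×10^-14 m)²) = 5.858×10^-14 J.
Then E_6 = 6²·E_1 = 36·5.858×10^-14 J = 2.11×10^-12 J.

E_6 = 2.11×10^-12 J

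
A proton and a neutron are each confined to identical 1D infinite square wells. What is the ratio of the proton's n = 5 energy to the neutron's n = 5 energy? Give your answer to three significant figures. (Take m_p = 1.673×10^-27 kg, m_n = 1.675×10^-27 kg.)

1.00

E_n ∝ 1/m at fixed n and L, so the ratio is m_n/m_p = 1.675×10^-27/1.673×10^-27 = 1.00.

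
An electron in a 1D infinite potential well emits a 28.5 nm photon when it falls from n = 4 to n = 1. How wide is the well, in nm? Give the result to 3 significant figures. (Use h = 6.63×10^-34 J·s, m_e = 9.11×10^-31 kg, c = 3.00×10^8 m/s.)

L = 0.360 nm

The photon carries ΔE = hc/λ = 6.63×10^-34·3.00×10^8/2.85×10^-8 m = 6.979×10^-18 J.
Since ΔE = (4² − 1²)E_1, E_1 = 4.653×10^-19 J, and L = h/√(8m_eE_1) = 3.60×10^-10 m = 0.360 nm.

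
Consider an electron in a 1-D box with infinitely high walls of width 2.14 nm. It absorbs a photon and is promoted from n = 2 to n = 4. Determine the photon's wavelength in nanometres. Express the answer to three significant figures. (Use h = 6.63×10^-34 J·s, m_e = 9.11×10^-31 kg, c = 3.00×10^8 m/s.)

λ = 1.26×10^3 nm

E_1 = h²/(8m_eL²) = 1.317×10^-20 J, so ΔE = (4² − 2²)E_1 = 1.580×10^-19 J.
λ = hc/ΔE = (6.63×10^-34·3.00×10^8)/1.580×10^-19 = 1.26×10^-6 m = 1.26×10^3 nm.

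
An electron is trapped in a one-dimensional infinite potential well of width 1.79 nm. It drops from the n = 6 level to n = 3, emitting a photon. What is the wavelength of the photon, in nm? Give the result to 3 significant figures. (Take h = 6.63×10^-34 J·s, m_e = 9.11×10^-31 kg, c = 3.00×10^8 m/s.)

λ = 391 nm

E_1 = h²/(8m_eL²) = 1.882×10^-20 J, so ΔE = (6² − 3²)E_1 = 5.081×10^-19 J.
λ = hc/ΔE = (6.63×10^-34·3.00×10^8)/5.081×10^-19 = 3.91×10^-7 m = 391 nm.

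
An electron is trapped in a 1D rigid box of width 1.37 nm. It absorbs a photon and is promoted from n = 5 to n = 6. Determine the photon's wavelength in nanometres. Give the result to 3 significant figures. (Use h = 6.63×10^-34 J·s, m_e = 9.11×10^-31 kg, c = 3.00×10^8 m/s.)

E_1 = h²/(8m_eL²) = 3.213×10^-20 J, so ΔE = (6² − 5²)E_1 = 3.534×10^-19 J.
λ = hc/ΔE = (6.63×10^-34·3.00×10^8)/3.534×10^-19 = 5.63×10^-7 m = 563 nm.

λ = 563 nm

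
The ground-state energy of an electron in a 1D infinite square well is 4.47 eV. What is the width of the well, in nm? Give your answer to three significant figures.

From E_n = n²h²/(8m_eL²), L = n·h/√(8m_eE_n).
E_1 = 4.47 eV = 7.161×10^-19 J, so L = 1·6.626×10^-34/√(8·9.109×10^-31·7.161×10^-19) = 2.90×10^-10 m = 0.290 nm.

L = 0.290 nm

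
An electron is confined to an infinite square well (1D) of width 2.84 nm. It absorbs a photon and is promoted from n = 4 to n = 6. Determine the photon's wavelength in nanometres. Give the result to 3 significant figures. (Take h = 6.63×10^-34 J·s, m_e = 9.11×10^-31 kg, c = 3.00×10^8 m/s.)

E_1 = h²/(8m_eL²) = 7.478×10^-21 J, so ΔE = (6² − 4²)E_1 = 1.496×10^-19 J.
λ = hc/ΔE = (6.63×10^-34·3.00×10^8)/1.496×10^-19 = 1.33×10^-6 m = 1.33×10^3 nm.

λ = 1.33×10^3 nm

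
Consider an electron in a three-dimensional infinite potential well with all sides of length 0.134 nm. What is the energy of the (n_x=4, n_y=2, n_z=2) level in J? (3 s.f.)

For a 3D rectangular well E = (h²/8m_e)·Σ n_i²/L_i² = (6.626×10^-34)²/(8·9.109×10^-31) · [4²/(0.134 nm)² + 2²/(0.134 nm)² + 2²/(0.134 nm)²].
Evaluating gives E = 8.05×10^-17 J.

E = 8.05×10^-17 J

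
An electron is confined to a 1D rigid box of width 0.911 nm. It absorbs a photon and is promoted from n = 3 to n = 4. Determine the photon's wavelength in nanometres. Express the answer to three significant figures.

E_1 = h²/(8m_eL²) = 7.259×10^-20 J, so ΔE = (4² − 3²)E_1 = 5.081×10^-19 J.
λ = hc/ΔE = (6.626×10^-34·2.998×10^8)/5.081×10^-19 = 3.91×10^-7 m = 391 nm.

λ = 391 nm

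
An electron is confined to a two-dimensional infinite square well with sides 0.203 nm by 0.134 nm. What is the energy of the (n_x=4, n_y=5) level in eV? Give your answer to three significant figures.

For a 2D rectangular well E = (h²/8m_e)·Σ n_i²/L_i² = (6.626×10^-34)²/(8·9.109×10^-31) · [4²/(0.203 nm)² + 5²/(0.134 nm)²].
Evaluating gives E = 1.073×10^-16 J = 670 eV.

E = 670 eV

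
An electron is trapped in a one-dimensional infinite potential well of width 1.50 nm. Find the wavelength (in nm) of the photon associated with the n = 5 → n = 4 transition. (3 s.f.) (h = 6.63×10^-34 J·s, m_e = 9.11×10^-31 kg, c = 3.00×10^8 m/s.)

E_1 = h²/(8m_eL²) = 2.681×10^-20 J, so ΔE = (5² − 4²)E_1 = 2.413×10^-19 J.
λ = hc/ΔE = (6.63×10^-34·3.00×10^8)/2.413×10^-19 = 8.24×10^-7 m = 824 nm.

λ = 824 nm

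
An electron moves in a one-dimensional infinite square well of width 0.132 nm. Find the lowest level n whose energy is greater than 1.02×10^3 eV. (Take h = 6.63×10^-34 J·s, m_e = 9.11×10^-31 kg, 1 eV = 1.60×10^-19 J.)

n = 7

E_1 = h²/(8m_eL²) = 3.462×10^-18 J = 21.64 eV.
Need n² > 1.02×10^3/21.64 = 47.13, i.e. n > 6.865.
The smallest integer satisfying this is n = 7.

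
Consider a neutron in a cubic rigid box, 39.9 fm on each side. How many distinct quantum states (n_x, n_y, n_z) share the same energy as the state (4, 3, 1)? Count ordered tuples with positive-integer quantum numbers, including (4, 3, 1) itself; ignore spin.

The level has n_x² + n_y² + n_z² = 26. The ordered positive-integer solutions are (1, 3, 4), (1, 4, 3), (3, 1, 4), (3, 4, 1), (4, 1, 3), (4, 3, 1).
That gives 6 states.

degeneracy = 6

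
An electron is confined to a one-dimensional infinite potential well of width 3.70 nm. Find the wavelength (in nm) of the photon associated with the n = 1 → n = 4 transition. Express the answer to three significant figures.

λ = 3.01×10^3 nm

E_1 = h²/(8m_eL²) = 4.401×10^-21 J, so ΔE = (4² − 1²)E_1 = 6.602×10^-20 J.
λ = hc/ΔE = (6.626×10^-34·2.998×10^8)/6.602×10^-20 = 3.01×10^-6 m = 3.01×10^3 nm.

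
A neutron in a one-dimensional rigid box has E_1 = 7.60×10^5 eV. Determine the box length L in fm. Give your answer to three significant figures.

From E_n = n²h²/(8m_nL²), L = n·h/√(8m_nE_n).
E_1 = 7.60×10^5 eV = 1.218×10^-13 J, so L = 1·6.626×10^-34/√(8·1.675×10^-27·1.218×10^-13) = 1.64×10^-14 m = 16.4 fm.

L = 16.4 fm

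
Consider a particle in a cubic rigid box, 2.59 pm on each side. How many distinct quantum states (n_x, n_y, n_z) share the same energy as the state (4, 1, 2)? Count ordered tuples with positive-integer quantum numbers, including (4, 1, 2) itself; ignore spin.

degeneracy = 6

The level has n_x² + n_y² + n_z² = 21. The ordered positive-integer solutions are (1, 2, 4), (1, 4, 2), (2, 1, 4), (2, 4, 1), (4, 1, 2), (4, 2, 1).
That gives 6 states.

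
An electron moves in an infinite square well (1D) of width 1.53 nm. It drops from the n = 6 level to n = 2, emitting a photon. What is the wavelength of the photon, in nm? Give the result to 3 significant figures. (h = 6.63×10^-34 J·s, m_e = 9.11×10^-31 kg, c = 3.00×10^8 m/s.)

λ = 241 nm

E_1 = h²/(8m_eL²) = 2.577×10^-20 J, so ΔE = (6² − 2²)E_1 = 8.246×10^-19 J.
λ = hc/ΔE = (6.63×10^-34·3.00×10^8)/8.246×10^-19 = 2.41×10^-7 m = 241 nm.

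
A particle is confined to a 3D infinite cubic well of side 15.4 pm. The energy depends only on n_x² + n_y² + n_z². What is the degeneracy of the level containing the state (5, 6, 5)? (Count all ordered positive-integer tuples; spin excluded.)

The level has n_x² + n_y² + n_z² = 86. The ordered positive-integer solutions are (1, 2, 9), (1, 6, 7), (1, 7, 6), (1, 9, 2), (2, 1, 9), (2, 9, 1), (5, 5, 6), (5, 6, 5), (6, 1, 7), (6, 5, 5), (6, 7, 1), (7, 1, 6), (7, 6, 1), (9, 1, 2), (9, 2, 1).
That gives 15 states.

degeneracy = 15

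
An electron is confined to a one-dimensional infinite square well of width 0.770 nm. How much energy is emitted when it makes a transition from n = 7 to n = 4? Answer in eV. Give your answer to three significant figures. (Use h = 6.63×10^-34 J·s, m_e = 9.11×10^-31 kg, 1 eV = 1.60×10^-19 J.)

E_1 = h²/(8m_eL²) = 1.017×10^-19 J.
|ΔE| = |7² − 4²|·E_1 = 33·1.017×10^-19 J = 3.356×10^-18 J = 21.0 eV.

|ΔE| = 21.0 eV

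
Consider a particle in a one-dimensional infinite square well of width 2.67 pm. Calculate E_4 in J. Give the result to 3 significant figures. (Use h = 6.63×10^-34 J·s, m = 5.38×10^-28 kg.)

E_4 = 2.29×10^-16 J

For an infinite well E_n = n²h²/(8mL²), so E_1 = h²/(8mL²) = (6.63×10^-34)²/(8·5.38×10^-28·(2.67×10^-12 m)²) = 1.433×10^-17 J.
Then E_4 = 4²·E_1 = 16·1.433×10^-17 J = 2.29×10^-16 J.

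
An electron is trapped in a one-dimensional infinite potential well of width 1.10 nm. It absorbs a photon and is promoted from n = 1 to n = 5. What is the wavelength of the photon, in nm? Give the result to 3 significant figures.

λ = 166 nm

E_1 = h²/(8m_eL²) = 4.979×10^-20 J, so ΔE = (5² − 1²)E_1 = 1.195×10^-18 J.
λ = hc/ΔE = (6.626×10^-34·2.998×10^8)/1.195×10^-18 = 1.66×10^-7 m = 166 nm.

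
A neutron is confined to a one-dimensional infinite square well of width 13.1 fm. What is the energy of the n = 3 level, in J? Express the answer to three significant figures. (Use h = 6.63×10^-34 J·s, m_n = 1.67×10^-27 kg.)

For an infinite well E_n = n²h²/(8m_nL²), so E_1 = h²/(8m_nL²) = (6.63×10^-34)²/(8·1.67×10^-27·(1.31×10^-14 m)²) = 1.917×10^-13 J.
Then E_3 = 3²·E_1 = 9·1.917×10^-13 J = 1.73×10^-12 J.

E_3 = 1.73×10^-12 J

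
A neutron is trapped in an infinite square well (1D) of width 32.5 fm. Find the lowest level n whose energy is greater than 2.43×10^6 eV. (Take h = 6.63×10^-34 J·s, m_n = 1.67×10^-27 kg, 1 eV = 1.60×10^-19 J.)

E_1 = h²/(8m_nL²) = 3.115×10^-14 J = 1.947×10^5 eV.
Need n² > 2.43×10^6/1.947×10^5 = 12.48, i.e. n > 3.533.
The smallest integer satisfying this is n = 4.

n = 4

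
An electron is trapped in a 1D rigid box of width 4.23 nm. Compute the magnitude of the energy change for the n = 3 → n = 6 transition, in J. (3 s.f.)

E_1 = h²/(8m_eL²) = 3.367×10^-21 J.
|ΔE| = |3² − 6²|·E_1 = 27·3.367×10^-21 J = 9.09×10^-20 J.

|ΔE| = 9.09×10^-20 J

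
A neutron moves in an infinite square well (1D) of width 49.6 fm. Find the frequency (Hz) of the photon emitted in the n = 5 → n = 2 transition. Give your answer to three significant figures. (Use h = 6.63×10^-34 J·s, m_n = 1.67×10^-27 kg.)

E_1 = h²/(8m_nL²) = 1.337×10^-14 J and ΔE = (5² − 2²)E_1 = 2.808×10^-13 J.
f = ΔE/h = 2.808×10^-13/6.63×10^-34 = 4.24×10^20 Hz.

f = 4.24×10^20 Hz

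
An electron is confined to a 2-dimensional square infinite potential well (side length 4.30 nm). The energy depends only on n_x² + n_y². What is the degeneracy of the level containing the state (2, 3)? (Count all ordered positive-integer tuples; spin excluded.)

degeneracy = 2

The level has n_x² + n_y² = 13. The ordered positive-integer solutions are (2, 3), (3, 2).
That gives 2 states.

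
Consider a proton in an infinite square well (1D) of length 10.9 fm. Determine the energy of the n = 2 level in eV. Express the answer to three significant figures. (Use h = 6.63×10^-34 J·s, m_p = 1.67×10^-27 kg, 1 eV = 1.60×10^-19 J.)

E_2 = 6.92×10^6 eV

For an infinite well E_n = n²h²/(8m_pL²), so E_1 = h²/(8m_pL²) = (6.63×10^-34)²/(8·1.67×10^-27·(1.09×10^-14 m)²) = 2.769×10^-13 J.
Then E_2 = 2²·E_1 = 4·2.769×10^-13 J = 1.108×10^-12 J.
Converting, E_2 = 1.108×10^-12 J / (1.60×10^-19 J/eV) = 6.92×10^6 eV.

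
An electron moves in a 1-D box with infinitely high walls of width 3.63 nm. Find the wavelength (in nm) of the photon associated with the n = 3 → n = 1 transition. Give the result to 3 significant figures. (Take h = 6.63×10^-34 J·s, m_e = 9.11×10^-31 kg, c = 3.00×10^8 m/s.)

λ = 5.43×10^3 nm

E_1 = h²/(8m_eL²) = 4.577×10^-21 J, so ΔE = (3² − 1²)E_1 = 3.662×10^-20 J.
λ = hc/ΔE = (6.63×10^-34·3.00×10^8)/3.662×10^-20 = 5.43×10^-6 m = 5.43×10^3 nm.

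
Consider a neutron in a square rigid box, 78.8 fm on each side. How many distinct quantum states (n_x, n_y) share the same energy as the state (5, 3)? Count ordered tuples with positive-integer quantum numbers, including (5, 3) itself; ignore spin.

degeneracy = 2

The level has n_x² + n_y² = 34. The ordered positive-integer solutions are (3, 5), (5, 3).
That gives 2 states.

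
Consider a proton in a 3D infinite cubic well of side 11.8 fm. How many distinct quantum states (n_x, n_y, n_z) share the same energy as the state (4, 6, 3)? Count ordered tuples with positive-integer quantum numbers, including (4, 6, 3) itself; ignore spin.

The level has n_x² + n_y² + n_z² = 61. The ordered positive-integer solutions are (3, 4, 6), (3, 6, 4), (4, 3, 6), (4, 6, 3), (6, 3, 4), (6, 4, 3).
That gives 6 states.

degeneracy = 6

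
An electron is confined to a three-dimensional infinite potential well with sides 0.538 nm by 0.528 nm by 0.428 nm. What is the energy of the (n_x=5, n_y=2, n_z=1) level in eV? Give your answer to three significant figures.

For a 3D rectangular well E = (h²/8m_e)·Σ n_i²/L_i² = (6.626×10^-34)²/(8·9.109×10^-31) · [5²/(0.538 nm)² + 2²/(0.528 nm)² + 1²/(0.428 nm)²].
Evaluating gives E = 6.397×10^-18 J = 39.9 eV.

E = 39.9 eV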